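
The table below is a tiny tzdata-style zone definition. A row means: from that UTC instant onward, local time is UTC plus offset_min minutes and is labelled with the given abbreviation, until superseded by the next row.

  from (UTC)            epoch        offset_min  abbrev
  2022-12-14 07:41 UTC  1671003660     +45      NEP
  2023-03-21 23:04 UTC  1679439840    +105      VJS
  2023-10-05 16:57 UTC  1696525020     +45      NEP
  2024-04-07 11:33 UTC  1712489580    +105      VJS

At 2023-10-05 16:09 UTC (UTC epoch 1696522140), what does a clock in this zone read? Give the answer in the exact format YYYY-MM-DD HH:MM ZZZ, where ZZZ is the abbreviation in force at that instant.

Query: 2023-10-05 16:09 UTC
Rule 2/4 (VJS, +01:45): 2023-03-21 23:04 UTC ≤ query < 2023-10-05 16:57 UTC
16·60 + 9 + 105 = 1074 min
1074 = 0·1440 + 1074; 1074 = 17·60 + 54 → 17:54, same day
→ 2023-10-05 17:54 VJS

2023-10-05 17:54 VJS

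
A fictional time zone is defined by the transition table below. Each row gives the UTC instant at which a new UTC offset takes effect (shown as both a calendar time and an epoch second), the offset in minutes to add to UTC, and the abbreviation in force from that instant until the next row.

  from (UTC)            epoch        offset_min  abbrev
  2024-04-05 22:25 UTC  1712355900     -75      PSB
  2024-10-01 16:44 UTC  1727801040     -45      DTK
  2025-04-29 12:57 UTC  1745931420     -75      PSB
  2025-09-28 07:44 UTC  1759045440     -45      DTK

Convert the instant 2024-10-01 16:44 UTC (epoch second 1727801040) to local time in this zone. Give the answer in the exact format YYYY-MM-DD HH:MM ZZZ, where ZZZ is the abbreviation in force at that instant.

2024-10-01 15:59 DTK

Query: 2024-10-01 16:44 UTC
Rule 2/4 (DTK, -00:45): 2024-10-01 16:44 UTC ≤ query < 2025-04-29 12:57 UTC
16·60 + 44 - 45 = 959 min
959 = 0·1440 + 959; 959 = 15·60 + 59 → 15:59, same day
→ 2024-10-01 15:59 DTK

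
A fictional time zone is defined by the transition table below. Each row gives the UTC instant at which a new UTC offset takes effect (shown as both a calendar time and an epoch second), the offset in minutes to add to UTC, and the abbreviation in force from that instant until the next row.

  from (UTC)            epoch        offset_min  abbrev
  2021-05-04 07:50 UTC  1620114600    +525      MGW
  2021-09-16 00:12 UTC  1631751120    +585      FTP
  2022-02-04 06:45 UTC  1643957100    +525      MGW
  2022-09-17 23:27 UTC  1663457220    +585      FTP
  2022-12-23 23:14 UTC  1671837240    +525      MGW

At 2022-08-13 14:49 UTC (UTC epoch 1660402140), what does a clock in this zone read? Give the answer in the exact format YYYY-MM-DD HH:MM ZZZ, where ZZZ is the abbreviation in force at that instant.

Query: 2022-08-13 14:49 UTC
Rule 3/5 (MGW, +08:45): 2022-02-04 06:45 UTC ≤ query < 2022-09-17 23:27 UTC
14·60 + 49 + 525 = 1414 min
1414 = 0·1440 + 1414; 1414 = 23·60 + 34 → 23:34, same day
→ 2022-08-13 23:34 MGW

2022-08-13 23:34 MGW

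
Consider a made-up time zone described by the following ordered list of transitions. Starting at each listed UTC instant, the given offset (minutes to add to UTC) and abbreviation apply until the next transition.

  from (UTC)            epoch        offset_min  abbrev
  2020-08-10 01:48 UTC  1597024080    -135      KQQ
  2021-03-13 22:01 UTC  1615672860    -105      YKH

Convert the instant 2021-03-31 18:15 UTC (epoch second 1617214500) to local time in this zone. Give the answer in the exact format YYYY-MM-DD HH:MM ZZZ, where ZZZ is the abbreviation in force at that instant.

Query: 2021-03-31 18:15 UTC
Rule 2/2 (YKH, -01:45): 2021-03-13 22:01 UTC ≤ query < +∞
18·60 + 15 - 105 = 990 min
990 = 0·1440 + 990; 990 = 16·60 + 30 → 16:30, same day
→ 2021-03-31 16:30 YKH

2021-03-31 16:30 YKH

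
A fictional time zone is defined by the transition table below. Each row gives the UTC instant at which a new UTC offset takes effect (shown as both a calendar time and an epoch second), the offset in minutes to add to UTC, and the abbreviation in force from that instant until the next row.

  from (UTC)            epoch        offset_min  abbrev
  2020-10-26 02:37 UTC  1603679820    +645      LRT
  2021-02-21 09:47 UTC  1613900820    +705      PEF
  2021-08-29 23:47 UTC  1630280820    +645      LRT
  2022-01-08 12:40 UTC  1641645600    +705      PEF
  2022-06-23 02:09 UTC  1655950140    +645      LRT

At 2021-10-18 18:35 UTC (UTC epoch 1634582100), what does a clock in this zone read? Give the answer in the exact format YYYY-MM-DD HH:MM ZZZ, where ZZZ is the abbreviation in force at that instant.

Query: 2021-10-18 18:35 UTC
Rule 3/5 (LRT, +10:45): 2021-08-29 23:47 UTC ≤ query < 2022-01-08 12:40 UTC
18·60 + 35 + 645 = 1760 min
1760 = 1·1440 + 320; 320 = 5·60 + 20 → 05:20, 2021-10-18 + 1 day = 2021-10-19
→ 2021-10-19 05:20 LRT

2021-10-19 05:20 LRT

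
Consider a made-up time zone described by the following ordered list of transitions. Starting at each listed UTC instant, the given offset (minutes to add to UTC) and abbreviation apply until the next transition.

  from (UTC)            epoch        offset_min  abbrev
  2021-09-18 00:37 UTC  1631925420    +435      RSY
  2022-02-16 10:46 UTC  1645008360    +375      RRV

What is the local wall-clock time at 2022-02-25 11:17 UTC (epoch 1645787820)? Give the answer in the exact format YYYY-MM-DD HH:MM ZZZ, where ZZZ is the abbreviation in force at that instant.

2022-02-25 17:32 RRV

Query: 2022-02-25 11:17 UTC
Rule 2/2 (RRV, +06:15): 2022-02-16 10:46 UTC ≤ query < +∞
11·60 + 17 + 375 = 1052 min
1052 = 0·1440 + 1052; 1052 = 17·60 + 32 → 17:32, same day
→ 2022-02-25 17:32 RRV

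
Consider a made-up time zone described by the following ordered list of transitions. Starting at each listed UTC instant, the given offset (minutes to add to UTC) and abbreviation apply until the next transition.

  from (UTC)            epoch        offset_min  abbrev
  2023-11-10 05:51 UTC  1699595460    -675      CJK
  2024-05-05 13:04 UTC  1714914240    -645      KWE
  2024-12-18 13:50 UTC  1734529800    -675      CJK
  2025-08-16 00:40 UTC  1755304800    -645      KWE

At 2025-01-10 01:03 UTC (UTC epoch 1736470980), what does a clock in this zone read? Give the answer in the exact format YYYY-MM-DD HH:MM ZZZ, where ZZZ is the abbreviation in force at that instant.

Query: 2025-01-10 01:03 UTC
Rule 3/4 (CJK, -11:15): 2024-12-18 13:50 UTC ≤ query < 2025-08-16 00:40 UTC
1·60 + 3 - 675 = -612 min
-612 = -1·1440 + 828; 828 = 13·60 + 48 → 13:48, 2025-01-10 - 1 day = 2025-01-09
→ 2025-01-09 13:48 CJK

2025-01-09 13:48 CJK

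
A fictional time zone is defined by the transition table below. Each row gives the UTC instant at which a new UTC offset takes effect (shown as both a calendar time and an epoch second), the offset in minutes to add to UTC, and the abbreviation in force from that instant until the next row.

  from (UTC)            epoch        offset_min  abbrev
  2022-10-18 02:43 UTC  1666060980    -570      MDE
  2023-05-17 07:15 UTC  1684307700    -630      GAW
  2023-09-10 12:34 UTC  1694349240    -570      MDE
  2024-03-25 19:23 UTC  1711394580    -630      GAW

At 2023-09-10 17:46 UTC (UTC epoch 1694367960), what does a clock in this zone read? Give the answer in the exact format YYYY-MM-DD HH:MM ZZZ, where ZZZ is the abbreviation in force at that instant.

Query: 2023-09-10 17:46 UTC
Rule 3/4 (MDE, -09:30): 2023-09-10 12:34 UTC ≤ query < 2024-03-25 19:23 UTC
17·60 + 46 - 570 = 496 min
496 = 0·1440 + 496; 496 = 8·60 + 16 → 08:16, same day
→ 2023-09-10 08:16 MDE

2023-09-10 08:16 MDE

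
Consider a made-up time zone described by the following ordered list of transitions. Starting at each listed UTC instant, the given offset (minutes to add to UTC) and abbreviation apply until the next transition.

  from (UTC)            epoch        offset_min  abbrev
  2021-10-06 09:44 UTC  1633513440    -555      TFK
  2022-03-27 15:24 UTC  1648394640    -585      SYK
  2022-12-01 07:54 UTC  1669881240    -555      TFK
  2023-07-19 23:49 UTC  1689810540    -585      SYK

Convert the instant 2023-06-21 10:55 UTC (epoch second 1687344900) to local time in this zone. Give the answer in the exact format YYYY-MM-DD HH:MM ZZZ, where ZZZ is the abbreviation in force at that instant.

2023-06-21 01:40 TFK

Query: 2023-06-21 10:55 UTC
Rule 3/4 (TFK, -09:15): 2022-12-01 07:54 UTC ≤ query < 2023-07-19 23:49 UTC
10·60 + 55 - 555 = 100 min
100 = 0·1440 + 100; 100 = 1·60 + 40 → 01:40, same day
→ 2023-06-21 01:40 TFK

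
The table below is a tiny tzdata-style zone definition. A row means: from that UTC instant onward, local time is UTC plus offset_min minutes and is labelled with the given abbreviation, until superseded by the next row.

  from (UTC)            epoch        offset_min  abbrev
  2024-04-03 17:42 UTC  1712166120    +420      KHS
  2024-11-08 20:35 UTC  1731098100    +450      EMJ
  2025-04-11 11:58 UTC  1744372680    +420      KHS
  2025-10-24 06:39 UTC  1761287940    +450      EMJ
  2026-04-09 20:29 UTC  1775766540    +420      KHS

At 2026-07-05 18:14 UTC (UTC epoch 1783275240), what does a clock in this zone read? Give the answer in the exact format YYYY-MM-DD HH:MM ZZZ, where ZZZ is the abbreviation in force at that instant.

Query: 2026-07-05 18:14 UTC
Rule 5/5 (KHS, +07:00): 2026-04-09 20:29 UTC ≤ query < +∞
18·60 + 14 + 420 = 1514 min
1514 = 1·1440 + 74; 74 = 1·60 + 14 → 01:14, 2026-07-05 + 1 day = 2026-07-06
→ 2026-07-06 01:14 KHS

2026-07-06 01:14 KHS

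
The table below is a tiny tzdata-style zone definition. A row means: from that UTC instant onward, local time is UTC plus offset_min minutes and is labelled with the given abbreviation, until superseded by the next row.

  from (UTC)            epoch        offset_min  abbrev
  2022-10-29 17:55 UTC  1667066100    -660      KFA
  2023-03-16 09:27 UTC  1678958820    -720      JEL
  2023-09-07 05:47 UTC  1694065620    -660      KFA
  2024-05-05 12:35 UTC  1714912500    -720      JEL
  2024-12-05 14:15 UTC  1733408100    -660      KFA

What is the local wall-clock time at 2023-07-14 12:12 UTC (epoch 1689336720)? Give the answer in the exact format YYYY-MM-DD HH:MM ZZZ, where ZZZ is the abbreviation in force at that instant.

2023-07-14 00:12 JEL

Query: 2023-07-14 12:12 UTC
Rule 2/5 (JEL, -12:00): 2023-03-16 09:27 UTC ≤ query < 2023-09-07 05:47 UTC
12·60 + 12 - 720 = 12 min
12 = 0·1440 + 12; 12 = 0·60 + 12 → 00:12, same day
→ 2023-07-14 00:12 JEL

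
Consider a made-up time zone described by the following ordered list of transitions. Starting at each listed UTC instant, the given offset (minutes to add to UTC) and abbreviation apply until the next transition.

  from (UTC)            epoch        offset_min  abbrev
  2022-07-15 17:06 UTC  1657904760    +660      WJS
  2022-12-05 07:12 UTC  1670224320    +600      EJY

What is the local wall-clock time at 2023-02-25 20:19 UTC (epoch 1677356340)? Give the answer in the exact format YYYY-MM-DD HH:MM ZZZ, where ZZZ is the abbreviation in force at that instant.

Query: 2023-02-25 20:19 UTC
Rule 2/2 (EJY, +10:00): 2022-12-05 07:12 UTC ≤ query < +∞
20·60 + 19 + 600 = 1819 min
1819 = 1·1440 + 379; 379 = 6·60 + 19 → 06:19, 2023-02-25 + 1 day = 2023-02-26
→ 2023-02-26 06:19 EJY

2023-02-26 06:19 EJY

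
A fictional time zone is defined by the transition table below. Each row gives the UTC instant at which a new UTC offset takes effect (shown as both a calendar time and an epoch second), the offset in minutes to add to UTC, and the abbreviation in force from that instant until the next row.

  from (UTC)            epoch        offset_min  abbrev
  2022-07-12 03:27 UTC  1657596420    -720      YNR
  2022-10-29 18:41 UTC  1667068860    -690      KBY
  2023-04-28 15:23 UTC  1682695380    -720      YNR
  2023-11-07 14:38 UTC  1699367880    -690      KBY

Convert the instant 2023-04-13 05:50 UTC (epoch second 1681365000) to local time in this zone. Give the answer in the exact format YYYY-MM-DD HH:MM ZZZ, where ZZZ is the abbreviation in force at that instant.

2023-04-12 18:20 KBY

Query: 2023-04-13 05:50 UTC
Rule 2/4 (KBY, -11:30): 2022-10-29 18:41 UTC ≤ query < 2023-04-28 15:23 UTC
5·60 + 50 - 690 = -340 min
-340 = -1·1440 + 1100; 1100 = 18·60 + 20 → 18:20, 2023-04-13 - 1 day = 2023-04-12
→ 2023-04-12 18:20 KBY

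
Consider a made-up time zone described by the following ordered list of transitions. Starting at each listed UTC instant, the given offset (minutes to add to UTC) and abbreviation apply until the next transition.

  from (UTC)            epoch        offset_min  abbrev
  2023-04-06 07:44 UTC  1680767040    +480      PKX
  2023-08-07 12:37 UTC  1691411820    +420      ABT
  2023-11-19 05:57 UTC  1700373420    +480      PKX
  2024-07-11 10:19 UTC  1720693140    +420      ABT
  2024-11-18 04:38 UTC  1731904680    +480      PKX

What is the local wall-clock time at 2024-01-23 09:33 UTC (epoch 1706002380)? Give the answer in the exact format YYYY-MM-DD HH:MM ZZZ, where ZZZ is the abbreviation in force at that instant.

2024-01-23 17:33 PKX

Query: 2024-01-23 09:33 UTC
Rule 3/5 (PKX, +08:00): 2023-11-19 05:57 UTC ≤ query < 2024-07-11 10:19 UTC
9·60 + 33 + 480 = 1053 min
1053 = 0·1440 + 1053; 1053 = 17·60 + 33 → 17:33, same day
→ 2024-01-23 17:33 PKX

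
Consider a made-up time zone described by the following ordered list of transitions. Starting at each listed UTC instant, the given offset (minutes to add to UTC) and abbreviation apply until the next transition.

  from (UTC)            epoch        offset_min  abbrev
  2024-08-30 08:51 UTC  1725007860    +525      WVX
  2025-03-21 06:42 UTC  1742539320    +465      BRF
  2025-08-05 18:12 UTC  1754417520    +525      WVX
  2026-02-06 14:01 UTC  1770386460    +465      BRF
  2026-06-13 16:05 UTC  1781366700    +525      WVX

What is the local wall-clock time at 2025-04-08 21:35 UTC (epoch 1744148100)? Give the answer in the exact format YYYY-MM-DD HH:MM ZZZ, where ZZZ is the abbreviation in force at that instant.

Query: 2025-04-08 21:35 UTC
Rule 2/5 (BRF, +07:45): 2025-03-21 06:42 UTC ≤ query < 2025-08-05 18:12 UTC
21·60 + 35 + 465 = 1760 min
1760 = 1·1440 + 320; 320 = 5·60 + 20 → 05:20, 2025-04-08 + 1 day = 2025-04-09
→ 2025-04-09 05:20 BRF

2025-04-09 05:20 BRF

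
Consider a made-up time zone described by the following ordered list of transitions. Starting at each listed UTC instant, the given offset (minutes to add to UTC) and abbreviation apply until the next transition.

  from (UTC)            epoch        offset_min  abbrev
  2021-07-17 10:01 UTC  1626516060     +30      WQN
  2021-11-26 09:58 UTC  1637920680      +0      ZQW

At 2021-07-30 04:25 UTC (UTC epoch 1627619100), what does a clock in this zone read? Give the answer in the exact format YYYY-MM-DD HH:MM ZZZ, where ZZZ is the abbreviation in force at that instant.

Query: 2021-07-30 04:25 UTC
Rule 1/2 (WQN, +00:30): 2021-07-17 10:01 UTC ≤ query < 2021-11-26 09:58 UTC
4·60 + 25 + 30 = 295 min
295 = 0·1440 + 295; 295 = 4·60 + 55 → 04:55, same day
→ 2021-07-30 04:55 WQN

2021-07-30 04:55 WQN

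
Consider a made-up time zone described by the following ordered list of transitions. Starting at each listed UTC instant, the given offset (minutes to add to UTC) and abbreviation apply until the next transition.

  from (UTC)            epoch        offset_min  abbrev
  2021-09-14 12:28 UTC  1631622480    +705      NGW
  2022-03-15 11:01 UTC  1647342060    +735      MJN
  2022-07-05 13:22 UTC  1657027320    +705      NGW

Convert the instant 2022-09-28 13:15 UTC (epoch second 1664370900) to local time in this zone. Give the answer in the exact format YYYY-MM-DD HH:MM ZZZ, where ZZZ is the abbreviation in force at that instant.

Query: 2022-09-28 13:15 UTC
Rule 3/3 (NGW, +11:45): 2022-07-05 13:22 UTC ≤ query < +∞
13·60 + 15 + 705 = 1500 min
1500 = 1·1440 + 60; 60 = 1·60 + 0 → 01:00, 2022-09-28 + 1 day = 2022-09-29
→ 2022-09-29 01:00 NGW

2022-09-29 01:00 NGW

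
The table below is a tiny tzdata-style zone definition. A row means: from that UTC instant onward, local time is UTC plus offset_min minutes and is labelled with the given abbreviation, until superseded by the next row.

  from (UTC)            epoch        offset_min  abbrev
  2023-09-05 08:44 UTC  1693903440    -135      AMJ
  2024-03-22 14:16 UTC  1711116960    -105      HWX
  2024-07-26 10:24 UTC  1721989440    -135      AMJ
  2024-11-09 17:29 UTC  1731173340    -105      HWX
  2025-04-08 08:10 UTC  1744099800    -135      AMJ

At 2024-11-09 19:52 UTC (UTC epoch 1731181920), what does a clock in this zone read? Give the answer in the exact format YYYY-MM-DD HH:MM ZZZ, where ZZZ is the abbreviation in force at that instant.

Query: 2024-11-09 19:52 UTC
Rule 4/5 (HWX, -01:45): 2024-11-09 17:29 UTC ≤ query < 2025-04-08 08:10 UTC
19·60 + 52 - 105 = 1087 min
1087 = 0·1440 + 1087; 1087 = 18·60 + 7 → 18:07, same day
→ 2024-11-09 18:07 HWX

2024-11-09 18:07 HWX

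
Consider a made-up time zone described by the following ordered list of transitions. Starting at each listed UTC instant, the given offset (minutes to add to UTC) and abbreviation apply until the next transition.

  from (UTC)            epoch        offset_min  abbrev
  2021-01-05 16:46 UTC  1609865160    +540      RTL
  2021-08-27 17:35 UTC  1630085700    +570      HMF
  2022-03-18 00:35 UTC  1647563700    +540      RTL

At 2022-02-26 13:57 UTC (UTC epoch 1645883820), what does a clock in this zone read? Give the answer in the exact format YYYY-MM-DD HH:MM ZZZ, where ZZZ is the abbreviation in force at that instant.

Query: 2022-02-26 13:57 UTC
Rule 2/3 (HMF, +09:30): 2021-08-27 17:35 UTC ≤ query < 2022-03-18 00:35 UTC
13·60 + 57 + 570 = 1407 min
1407 = 0·1440 + 1407; 1407 = 23·60 + 27 → 23:27, same day
→ 2022-02-26 23:27 HMF

2022-02-26 23:27 HMF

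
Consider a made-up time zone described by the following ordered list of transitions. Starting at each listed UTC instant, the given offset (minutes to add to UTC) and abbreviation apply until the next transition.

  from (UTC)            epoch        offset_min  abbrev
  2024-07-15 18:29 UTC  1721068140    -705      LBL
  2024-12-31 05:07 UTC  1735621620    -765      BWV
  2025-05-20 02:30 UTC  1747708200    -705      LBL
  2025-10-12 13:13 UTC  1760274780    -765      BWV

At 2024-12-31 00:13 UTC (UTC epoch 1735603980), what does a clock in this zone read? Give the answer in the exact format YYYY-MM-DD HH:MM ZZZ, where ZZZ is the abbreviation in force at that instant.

Query: 2024-12-31 00:13 UTC
Rule 1/4 (LBL, -11:45): 2024-07-15 18:29 UTC ≤ query < 2024-12-31 05:07 UTC
0·60 + 13 - 705 = -692 min
-692 = -1·1440 + 748; 748 = 12·60 + 28 → 12:28, 2024-12-31 - 1 day = 2024-12-30
→ 2024-12-30 12:28 LBL

2024-12-30 12:28 LBL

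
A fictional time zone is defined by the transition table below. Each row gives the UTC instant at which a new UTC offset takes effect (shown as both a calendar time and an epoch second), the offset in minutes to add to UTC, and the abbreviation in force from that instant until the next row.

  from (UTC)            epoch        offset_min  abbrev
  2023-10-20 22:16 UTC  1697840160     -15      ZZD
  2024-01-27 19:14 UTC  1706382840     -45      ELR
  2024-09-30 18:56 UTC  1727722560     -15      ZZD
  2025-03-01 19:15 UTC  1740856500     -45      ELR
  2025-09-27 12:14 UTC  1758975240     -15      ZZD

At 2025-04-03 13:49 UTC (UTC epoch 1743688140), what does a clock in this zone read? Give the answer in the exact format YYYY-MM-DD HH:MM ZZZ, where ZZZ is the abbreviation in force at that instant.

Query: 2025-04-03 13:49 UTC
Rule 4/5 (ELR, -00:45): 2025-03-01 19:15 UTC ≤ query < 2025-09-27 12:14 UTC
13·60 + 49 - 45 = 784 min
784 = 0·1440 + 784; 784 = 13·60 + 4 → 13:04, same day
→ 2025-04-03 13:04 ELR

2025-04-03 13:04 ELR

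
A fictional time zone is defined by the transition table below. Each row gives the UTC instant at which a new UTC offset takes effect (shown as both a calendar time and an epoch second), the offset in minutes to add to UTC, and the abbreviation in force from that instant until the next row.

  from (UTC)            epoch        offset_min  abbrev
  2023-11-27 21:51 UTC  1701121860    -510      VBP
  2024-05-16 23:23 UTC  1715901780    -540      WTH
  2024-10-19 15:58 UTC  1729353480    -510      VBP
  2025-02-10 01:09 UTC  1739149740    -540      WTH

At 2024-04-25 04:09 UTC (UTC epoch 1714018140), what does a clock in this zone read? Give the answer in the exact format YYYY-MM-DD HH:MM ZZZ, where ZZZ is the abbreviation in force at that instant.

Query: 2024-04-25 04:09 UTC
Rule 1/4 (VBP, -08:30): 2023-11-27 21:51 UTC ≤ query < 2024-05-16 23:23 UTC
4·60 + 9 - 510 = -261 min
-261 = -1·1440 + 1179; 1179 = 19·60 + 39 → 19:39, 2024-04-25 - 1 day = 2024-04-24
→ 2024-04-24 19:39 VBP

2024-04-24 19:39 VBP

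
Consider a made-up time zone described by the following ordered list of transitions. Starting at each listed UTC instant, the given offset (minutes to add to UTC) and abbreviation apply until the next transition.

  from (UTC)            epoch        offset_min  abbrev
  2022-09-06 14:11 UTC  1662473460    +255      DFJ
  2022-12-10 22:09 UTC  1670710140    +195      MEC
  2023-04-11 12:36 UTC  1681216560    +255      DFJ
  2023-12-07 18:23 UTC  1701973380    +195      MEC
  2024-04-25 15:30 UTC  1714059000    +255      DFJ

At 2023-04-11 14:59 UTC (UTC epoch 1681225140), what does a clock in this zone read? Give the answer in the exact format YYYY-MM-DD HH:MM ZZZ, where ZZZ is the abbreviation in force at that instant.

Query: 2023-04-11 14:59 UTC
Rule 3/5 (DFJ, +04:15): 2023-04-11 12:36 UTC ≤ query < 2023-12-07 18:23 UTC
14·60 + 59 + 255 = 1154 min
1154 = 0·1440 + 1154; 1154 = 19·60 + 14 → 19:14, same day
→ 2023-04-11 19:14 DFJ

2023-04-11 19:14 DFJ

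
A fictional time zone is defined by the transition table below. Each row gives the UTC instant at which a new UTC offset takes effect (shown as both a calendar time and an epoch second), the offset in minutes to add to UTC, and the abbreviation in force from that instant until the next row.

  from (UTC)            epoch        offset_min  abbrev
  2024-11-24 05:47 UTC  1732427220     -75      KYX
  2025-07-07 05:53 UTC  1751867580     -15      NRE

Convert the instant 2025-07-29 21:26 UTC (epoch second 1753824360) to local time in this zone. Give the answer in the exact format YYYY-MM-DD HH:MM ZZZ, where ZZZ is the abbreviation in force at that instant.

2025-07-29 21:11 NRE

Query: 2025-07-29 21:26 UTC
Rule 2/2 (NRE, -00:15): 2025-07-07 05:53 UTC ≤ query < +∞
21·60 + 26 - 15 = 1271 min
1271 = 0·1440 + 1271; 1271 = 21·60 + 11 → 21:11, same day
→ 2025-07-29 21:11 NRE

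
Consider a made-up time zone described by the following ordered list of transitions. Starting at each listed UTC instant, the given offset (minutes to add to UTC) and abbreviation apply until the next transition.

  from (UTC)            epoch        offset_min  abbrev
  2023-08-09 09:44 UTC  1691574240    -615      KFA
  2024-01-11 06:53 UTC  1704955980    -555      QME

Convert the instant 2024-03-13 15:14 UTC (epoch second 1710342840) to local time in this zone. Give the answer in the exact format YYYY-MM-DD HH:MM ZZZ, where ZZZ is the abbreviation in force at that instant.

2024-03-13 05:59 QME

Query: 2024-03-13 15:14 UTC
Rule 2/2 (QME, -09:15): 2024-01-11 06:53 UTC ≤ query < +∞
15·60 + 14 - 555 = 359 min
359 = 0·1440 + 359; 359 = 5·60 + 59 → 05:59, same day
→ 2024-03-13 05:59 QME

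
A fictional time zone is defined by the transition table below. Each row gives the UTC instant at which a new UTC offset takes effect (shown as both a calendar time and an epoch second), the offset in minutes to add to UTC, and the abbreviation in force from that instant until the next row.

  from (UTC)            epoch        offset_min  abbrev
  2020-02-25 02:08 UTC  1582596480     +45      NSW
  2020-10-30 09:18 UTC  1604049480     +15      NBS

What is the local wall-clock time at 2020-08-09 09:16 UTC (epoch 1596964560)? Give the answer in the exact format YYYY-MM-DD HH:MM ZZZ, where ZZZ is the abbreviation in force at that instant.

Query: 2020-08-09 09:16 UTC
Rule 1/2 (NSW, +00:45): 2020-02-25 02:08 UTC ≤ query < 2020-10-30 09:18 UTC
9·60 + 16 + 45 = 601 min
601 = 0·1440 + 601; 601 = 10·60 + 1 → 10:01, same day
→ 2020-08-09 10:01 NSW

2020-08-09 10:01 NSW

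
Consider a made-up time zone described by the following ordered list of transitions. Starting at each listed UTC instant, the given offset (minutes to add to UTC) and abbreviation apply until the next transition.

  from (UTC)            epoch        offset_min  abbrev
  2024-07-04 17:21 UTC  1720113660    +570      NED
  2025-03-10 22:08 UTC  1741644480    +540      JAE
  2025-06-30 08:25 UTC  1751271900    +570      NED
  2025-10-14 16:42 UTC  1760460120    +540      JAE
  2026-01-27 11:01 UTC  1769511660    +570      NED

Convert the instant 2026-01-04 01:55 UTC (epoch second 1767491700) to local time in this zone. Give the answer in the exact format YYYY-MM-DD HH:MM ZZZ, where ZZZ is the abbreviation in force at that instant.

Query: 2026-01-04 01:55 UTC
Rule 4/5 (JAE, +09:00): 2025-10-14 16:42 UTC ≤ query < 2026-01-27 11:01 UTC
1·60 + 55 + 540 = 655 min
655 = 0·1440 + 655; 655 = 10·60 + 55 → 10:55, same day
→ 2026-01-04 10:55 JAE

2026-01-04 10:55 JAE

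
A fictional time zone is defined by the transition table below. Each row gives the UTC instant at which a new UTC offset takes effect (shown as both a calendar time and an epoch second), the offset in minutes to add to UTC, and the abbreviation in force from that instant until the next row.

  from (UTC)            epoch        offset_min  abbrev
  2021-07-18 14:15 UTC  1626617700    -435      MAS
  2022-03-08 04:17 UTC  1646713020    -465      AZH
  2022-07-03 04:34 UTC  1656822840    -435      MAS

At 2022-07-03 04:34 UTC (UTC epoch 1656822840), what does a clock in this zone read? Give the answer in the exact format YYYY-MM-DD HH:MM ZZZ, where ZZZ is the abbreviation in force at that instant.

2022-07-02 21:19 MAS

Query: 2022-07-03 04:34 UTC
Rule 3/3 (MAS, -07:15): 2022-07-03 04:34 UTC ≤ query < +∞
4·60 + 34 - 435 = -161 min
-161 = -1·1440 + 1279; 1279 = 21·60 + 19 → 21:19, 2022-07-03 - 1 day = 2022-07-02
→ 2022-07-02 21:19 MAS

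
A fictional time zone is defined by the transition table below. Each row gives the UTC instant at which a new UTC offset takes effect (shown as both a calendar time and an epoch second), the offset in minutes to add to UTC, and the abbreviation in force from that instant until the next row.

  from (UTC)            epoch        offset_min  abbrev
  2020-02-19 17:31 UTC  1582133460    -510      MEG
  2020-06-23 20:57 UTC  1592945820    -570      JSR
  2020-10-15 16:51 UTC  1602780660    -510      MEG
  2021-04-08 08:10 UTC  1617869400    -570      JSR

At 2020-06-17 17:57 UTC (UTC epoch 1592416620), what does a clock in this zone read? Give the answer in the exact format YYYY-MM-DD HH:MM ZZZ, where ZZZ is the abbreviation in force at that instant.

2020-06-17 09:27 MEG

Query: 2020-06-17 17:57 UTC
Rule 1/4 (MEG, -08:30): 2020-02-19 17:31 UTC ≤ query < 2020-06-23 20:57 UTC
17·60 + 57 - 510 = 567 min
567 = 0·1440 + 567; 567 = 9·60 + 27 → 09:27, same day
→ 2020-06-17 09:27 MEG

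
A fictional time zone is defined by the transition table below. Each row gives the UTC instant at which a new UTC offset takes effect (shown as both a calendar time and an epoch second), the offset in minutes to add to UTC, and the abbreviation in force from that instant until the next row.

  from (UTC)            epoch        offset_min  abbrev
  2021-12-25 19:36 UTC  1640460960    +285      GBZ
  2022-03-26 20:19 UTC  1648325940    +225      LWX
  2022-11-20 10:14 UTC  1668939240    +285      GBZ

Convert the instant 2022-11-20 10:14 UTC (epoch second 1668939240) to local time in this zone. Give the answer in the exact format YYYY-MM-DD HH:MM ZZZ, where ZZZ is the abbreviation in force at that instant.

Query: 2022-11-20 10:14 UTC
Rule 3/3 (GBZ, +04:45): 2022-11-20 10:14 UTC ≤ query < +∞
10·60 + 14 + 285 = 899 min
899 = 0·1440 + 899; 899 = 14·60 + 59 → 14:59, same day
→ 2022-11-20 14:59 GBZ

2022-11-20 14:59 GBZ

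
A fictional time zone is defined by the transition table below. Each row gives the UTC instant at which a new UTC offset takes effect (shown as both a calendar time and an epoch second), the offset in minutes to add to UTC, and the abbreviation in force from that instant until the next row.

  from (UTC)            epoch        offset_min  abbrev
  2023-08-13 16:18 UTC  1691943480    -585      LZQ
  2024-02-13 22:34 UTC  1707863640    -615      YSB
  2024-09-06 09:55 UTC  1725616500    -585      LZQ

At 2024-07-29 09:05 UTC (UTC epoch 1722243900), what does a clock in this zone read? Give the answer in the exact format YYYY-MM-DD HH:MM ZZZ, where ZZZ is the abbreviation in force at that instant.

Query: 2024-07-29 09:05 UTC
Rule 2/3 (YSB, -10:15): 2024-02-13 22:34 UTC ≤ query < 2024-09-06 09:55 UTC
9·60 + 5 - 615 = -70 min
-70 = -1·1440 + 1370; 1370 = 22·60 + 50 → 22:50, 2024-07-29 - 1 day = 2024-07-28
→ 2024-07-28 22:50 YSB

2024-07-28 22:50 YSB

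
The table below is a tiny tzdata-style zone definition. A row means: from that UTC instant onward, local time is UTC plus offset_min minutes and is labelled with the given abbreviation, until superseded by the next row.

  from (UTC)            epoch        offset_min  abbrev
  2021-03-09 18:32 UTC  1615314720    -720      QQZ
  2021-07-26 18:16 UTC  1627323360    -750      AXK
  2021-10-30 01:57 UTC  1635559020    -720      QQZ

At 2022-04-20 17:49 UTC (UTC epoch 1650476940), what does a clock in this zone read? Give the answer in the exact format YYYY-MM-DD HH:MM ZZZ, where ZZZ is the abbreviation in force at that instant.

2022-04-20 05:49 QQZ

Query: 2022-04-20 17:49 UTC
Rule 3/3 (QQZ, -12:00): 2021-10-30 01:57 UTC ≤ query < +∞
17·60 + 49 - 720 = 349 min
349 = 0·1440 + 349; 349 = 5·60 + 49 → 05:49, same day
→ 2022-04-20 05:49 QQZ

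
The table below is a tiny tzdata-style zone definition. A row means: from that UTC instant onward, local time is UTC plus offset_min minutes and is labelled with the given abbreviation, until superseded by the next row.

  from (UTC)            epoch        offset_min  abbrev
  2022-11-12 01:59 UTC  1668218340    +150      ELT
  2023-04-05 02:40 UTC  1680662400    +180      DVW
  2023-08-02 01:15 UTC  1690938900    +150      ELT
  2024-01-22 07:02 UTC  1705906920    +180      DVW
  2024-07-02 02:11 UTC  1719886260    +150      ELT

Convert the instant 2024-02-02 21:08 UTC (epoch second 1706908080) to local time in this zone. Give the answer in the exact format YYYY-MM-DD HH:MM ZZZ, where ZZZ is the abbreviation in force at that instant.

2024-02-03 00:08 DVW

Query: 2024-02-02 21:08 UTC
Rule 4/5 (DVW, +03:00): 2024-01-22 07:02 UTC ≤ query < 2024-07-02 02:11 UTC
21·60 + 8 + 180 = 1448 min
1448 = 1·1440 + 8; 8 = 0·60 + 8 → 00:08, 2024-02-02 + 1 day = 2024-02-03
→ 2024-02-03 00:08 DVW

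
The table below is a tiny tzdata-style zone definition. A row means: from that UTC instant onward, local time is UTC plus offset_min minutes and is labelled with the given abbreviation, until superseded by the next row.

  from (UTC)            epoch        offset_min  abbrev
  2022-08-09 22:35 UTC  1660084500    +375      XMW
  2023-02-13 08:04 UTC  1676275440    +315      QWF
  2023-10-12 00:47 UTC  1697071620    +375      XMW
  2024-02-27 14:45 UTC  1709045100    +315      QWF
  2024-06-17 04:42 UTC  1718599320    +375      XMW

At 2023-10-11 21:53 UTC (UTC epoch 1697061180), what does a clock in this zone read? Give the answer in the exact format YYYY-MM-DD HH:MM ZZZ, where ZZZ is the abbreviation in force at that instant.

Query: 2023-10-11 21:53 UTC
Rule 2/5 (QWF, +05:15): 2023-02-13 08:04 UTC ≤ query < 2023-10-12 00:47 UTC
21·60 + 53 + 315 = 1628 min
1628 = 1·1440 + 188; 188 = 3·60 + 8 → 03:08, 2023-10-11 + 1 day = 2023-10-12
→ 2023-10-12 03:08 QWF

2023-10-12 03:08 QWF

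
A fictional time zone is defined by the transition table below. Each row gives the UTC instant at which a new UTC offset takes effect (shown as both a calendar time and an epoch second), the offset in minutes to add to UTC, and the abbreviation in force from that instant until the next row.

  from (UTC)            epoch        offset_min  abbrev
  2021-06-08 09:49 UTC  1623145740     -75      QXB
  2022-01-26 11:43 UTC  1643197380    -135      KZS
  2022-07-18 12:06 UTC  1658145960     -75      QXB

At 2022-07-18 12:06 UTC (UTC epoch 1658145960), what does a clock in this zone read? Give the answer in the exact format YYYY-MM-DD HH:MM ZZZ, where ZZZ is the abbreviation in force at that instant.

2022-07-18 10:51 QXB

Query: 2022-07-18 12:06 UTC
Rule 3/3 (QXB, -01:15): 2022-07-18 12:06 UTC ≤ query < +∞
12·60 + 6 - 75 = 651 min
651 = 0·1440 + 651; 651 = 10·60 + 51 → 10:51, same day
→ 2022-07-18 10:51 QXB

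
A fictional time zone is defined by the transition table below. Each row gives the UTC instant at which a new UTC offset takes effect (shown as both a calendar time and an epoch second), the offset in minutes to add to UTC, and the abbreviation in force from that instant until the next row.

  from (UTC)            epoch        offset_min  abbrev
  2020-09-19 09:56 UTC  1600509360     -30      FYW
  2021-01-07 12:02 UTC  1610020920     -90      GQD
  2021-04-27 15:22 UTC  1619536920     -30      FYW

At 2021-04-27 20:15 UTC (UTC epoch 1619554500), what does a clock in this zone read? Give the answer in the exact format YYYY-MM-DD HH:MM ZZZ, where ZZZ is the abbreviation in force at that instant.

Query: 2021-04-27 20:15 UTC
Rule 3/3 (FYW, -00:30): 2021-04-27 15:22 UTC ≤ query < +∞
20·60 + 15 - 30 = 1185 min
1185 = 0·1440 + 1185; 1185 = 19·60 + 45 → 19:45, same day
→ 2021-04-27 19:45 FYW

2021-04-27 19:45 FYW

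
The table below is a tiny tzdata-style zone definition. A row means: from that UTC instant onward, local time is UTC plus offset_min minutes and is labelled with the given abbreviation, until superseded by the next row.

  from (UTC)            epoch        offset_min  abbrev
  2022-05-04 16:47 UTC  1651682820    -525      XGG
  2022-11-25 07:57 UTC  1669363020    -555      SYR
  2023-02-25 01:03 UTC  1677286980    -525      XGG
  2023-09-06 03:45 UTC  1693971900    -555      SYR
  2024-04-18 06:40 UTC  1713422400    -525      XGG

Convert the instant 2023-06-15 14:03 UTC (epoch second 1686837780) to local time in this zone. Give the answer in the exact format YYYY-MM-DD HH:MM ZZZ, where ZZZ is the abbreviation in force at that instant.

2023-06-15 05:18 XGG

Query: 2023-06-15 14:03 UTC
Rule 3/5 (XGG, -08:45): 2023-02-25 01:03 UTC ≤ query < 2023-09-06 03:45 UTC
14·60 + 3 - 525 = 318 min
318 = 0·1440 + 318; 318 = 5·60 + 18 → 05:18, same day
→ 2023-06-15 05:18 XGG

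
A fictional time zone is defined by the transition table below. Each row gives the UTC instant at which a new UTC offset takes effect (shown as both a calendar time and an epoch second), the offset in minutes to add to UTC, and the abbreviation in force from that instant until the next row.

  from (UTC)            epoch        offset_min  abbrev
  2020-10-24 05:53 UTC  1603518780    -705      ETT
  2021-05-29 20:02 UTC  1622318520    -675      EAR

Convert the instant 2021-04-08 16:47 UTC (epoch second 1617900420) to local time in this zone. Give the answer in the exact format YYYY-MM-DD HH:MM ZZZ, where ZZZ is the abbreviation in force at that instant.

Query: 2021-04-08 16:47 UTC
Rule 1/2 (ETT, -11:45): 2020-10-24 05:53 UTC ≤ query < 2021-05-29 20:02 UTC
16·60 + 47 - 705 = 302 min
302 = 0·1440 + 302; 302 = 5·60 + 2 → 05:02, same day
→ 2021-04-08 05:02 ETT

2021-04-08 05:02 ETT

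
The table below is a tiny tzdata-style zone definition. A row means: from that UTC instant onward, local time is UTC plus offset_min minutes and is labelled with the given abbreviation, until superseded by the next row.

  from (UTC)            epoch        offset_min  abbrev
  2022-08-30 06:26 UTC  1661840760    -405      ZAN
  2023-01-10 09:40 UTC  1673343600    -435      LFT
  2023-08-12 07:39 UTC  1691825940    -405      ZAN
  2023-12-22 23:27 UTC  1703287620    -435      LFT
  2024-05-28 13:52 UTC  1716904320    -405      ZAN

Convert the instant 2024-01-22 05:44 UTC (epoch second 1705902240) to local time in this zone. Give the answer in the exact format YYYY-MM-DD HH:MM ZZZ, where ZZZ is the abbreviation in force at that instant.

Query: 2024-01-22 05:44 UTC
Rule 4/5 (LFT, -07:15): 2023-12-22 23:27 UTC ≤ query < 2024-05-28 13:52 UTC
5·60 + 44 - 435 = -91 min
-91 = -1·1440 + 1349; 1349 = 22·60 + 29 → 22:29, 2024-01-22 - 1 day = 2024-01-21
→ 2024-01-21 22:29 LFT

2024-01-21 22:29 LFT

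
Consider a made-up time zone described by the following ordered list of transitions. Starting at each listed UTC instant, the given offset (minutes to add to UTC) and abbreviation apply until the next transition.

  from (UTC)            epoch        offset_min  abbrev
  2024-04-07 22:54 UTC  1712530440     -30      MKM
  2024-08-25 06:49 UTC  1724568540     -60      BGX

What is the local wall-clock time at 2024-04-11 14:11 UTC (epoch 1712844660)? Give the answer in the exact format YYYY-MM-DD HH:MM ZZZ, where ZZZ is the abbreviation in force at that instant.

2024-04-11 13:41 MKM

Query: 2024-04-11 14:11 UTC
Rule 1/2 (MKM, -00:30): 2024-04-07 22:54 UTC ≤ query < 2024-08-25 06:49 UTC
14·60 + 11 - 30 = 821 min
821 = 0·1440 + 821; 821 = 13·60 + 41 → 13:41, same day
→ 2024-04-11 13:41 MKM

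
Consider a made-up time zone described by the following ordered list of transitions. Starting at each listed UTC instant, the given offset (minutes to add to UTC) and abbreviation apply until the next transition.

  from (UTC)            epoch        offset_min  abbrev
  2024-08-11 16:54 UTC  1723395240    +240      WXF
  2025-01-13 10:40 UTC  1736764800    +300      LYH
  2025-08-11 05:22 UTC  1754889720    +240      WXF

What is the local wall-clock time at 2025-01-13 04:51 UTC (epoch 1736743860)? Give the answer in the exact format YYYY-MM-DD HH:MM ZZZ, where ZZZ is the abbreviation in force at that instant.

2025-01-13 08:51 WXF

Query: 2025-01-13 04:51 UTC
Rule 1/3 (WXF, +04:00): 2024-08-11 16:54 UTC ≤ query < 2025-01-13 10:40 UTC
4·60 + 51 + 240 = 531 min
531 = 0·1440 + 531; 531 = 8·60 + 51 → 08:51, same day
→ 2025-01-13 08:51 WXF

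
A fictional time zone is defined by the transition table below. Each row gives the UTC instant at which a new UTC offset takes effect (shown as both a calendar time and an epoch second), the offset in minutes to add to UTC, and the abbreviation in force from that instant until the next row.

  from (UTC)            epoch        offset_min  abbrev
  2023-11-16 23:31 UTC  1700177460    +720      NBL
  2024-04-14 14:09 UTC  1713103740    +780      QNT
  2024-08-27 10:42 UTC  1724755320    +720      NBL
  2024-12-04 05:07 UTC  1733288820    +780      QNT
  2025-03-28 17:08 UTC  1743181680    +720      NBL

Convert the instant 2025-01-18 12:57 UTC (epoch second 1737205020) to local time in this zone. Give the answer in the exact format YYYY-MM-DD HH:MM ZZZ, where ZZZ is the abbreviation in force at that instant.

2025-01-19 01:57 QNT

Query: 2025-01-18 12:57 UTC
Rule 4/5 (QNT, +13:00): 2024-12-04 05:07 UTC ≤ query < 2025-03-28 17:08 UTC
12·60 + 57 + 780 = 1557 min
1557 = 1·1440 + 117; 117 = 1·60 + 57 → 01:57, 2025-01-18 + 1 day = 2025-01-19
→ 2025-01-19 01:57 QNT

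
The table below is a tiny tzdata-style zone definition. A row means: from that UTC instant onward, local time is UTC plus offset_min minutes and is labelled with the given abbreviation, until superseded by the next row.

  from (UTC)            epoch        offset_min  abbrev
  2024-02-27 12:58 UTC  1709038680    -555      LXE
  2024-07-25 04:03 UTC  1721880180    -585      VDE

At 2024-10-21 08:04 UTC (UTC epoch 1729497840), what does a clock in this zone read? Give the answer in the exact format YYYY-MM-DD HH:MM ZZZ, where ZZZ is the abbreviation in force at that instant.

2024-10-20 22:19 VDE

Query: 2024-10-21 08:04 UTC
Rule 2/2 (VDE, -09:45): 2024-07-25 04:03 UTC ≤ query < +∞
8·60 + 4 - 585 = -101 min
-101 = -1·1440 + 1339; 1339 = 22·60 + 19 → 22:19, 2024-10-21 - 1 day = 2024-10-20
→ 2024-10-20 22:19 VDE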